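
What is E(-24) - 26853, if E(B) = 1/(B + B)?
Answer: -1288945/48 ≈ -26853.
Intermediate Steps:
E(B) = 1/(2*B)
E(-24) - 26853 = (½)/(-24) - 26853 = (½)*(-1/24) - 26853 = -1/48 - 26853 = -1288945/48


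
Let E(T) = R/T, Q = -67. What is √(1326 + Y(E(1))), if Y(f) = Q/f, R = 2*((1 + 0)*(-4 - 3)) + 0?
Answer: √260834/14 ≈ 36.480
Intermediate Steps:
R = -14 (R = 2*(1*(-7)) + 0 = 2*(-7) + 0 = -14 + 0 = -14)
E(T) = -14/T
Y(f) = -67/f
√(1326 + Y(E(1))) = √(1326 - 67/((-14/1))) = √(1326 - 67/((-14*1))) = √(1326 - 67/(-14)) = √(1326 - 67*(-1/14)) = √(1326 + 67/14) = √(18631/14) = √260834/14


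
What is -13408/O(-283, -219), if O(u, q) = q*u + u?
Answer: -6704/30847 ≈ -0.21733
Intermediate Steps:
O(u, q) = u + q*u
-13408/O(-283, -219) = -13408*(-1/(283*(1 - 219))) = -13408/((-283*(-218))) = -13408/61694 = -13408*1/61694 = -6704/30847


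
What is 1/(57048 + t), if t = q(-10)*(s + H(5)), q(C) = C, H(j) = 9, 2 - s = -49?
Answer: 1/56448 ≈ 1.7715e-5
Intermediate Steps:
s = 51 (s = 2 - 1*(-49) = 2 + 49 = 51)
t = -600 (t = -10*(51 + 9) = -10*60 = -600)
1/(57048 + t) = 1/(57048 - 600) = 1/56448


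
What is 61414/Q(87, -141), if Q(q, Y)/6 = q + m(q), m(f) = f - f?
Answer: 30707/261 ≈ 117.65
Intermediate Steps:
m(f) = 0
Q(q, Y) = 6*q (Q(q, Y) = 6*(q + 0) = 6*q)
61414/Q(87, -141) = 61414/((6*87)) = 61414/522 = 61414*(1/522) = 30707/261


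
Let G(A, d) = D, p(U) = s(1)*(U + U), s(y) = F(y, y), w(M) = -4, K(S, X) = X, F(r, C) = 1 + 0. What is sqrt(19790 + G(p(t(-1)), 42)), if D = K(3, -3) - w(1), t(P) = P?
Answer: 3*sqrt(2199) ≈ 140.68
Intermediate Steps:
F(r, C) = 1
s(y) = 1
p(U) = 2*U (p(U) = 1*(U + U) = 1*(2*U) = 2*U)
D = 1 (D = -3 - 1*(-4) = -3 + 4 = 1)
G(A, d) = 1
sqrt(19790 + G(p(t(-1)), 42)) = sqrt(19790 + 1) = sqrt(19791) = 3*sqrt(2199)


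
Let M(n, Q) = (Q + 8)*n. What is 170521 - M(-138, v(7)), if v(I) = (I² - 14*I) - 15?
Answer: 162793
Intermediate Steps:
v(I) = -15 + I² - 14*I
M(n, Q) = n*(8 + Q) (M(n, Q) = (8 + Q)*n = n*(8 + Q))
170521 - M(-138, v(7)) = 170521 - (-138)*(8 + (-15 + 7² - 14*7)) = 170521 - (-138)*(8 + (-15 + 49 - 98)) = 170521 - (-138)*(8 - 64) = 170521 - (-138)*(-56) = 170521 - 1*7728 = 170521 - 7728 = 162793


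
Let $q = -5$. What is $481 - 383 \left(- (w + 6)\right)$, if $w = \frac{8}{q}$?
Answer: $\frac{10831}{5} \approx 2166.2$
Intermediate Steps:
$w = - \frac{8}{5}$ ($w = \frac{8}{-5} = 8 \left(- \frac{1}{5}\right) = - \frac{8}{5} \approx -1.6$)
$481 - 383 \left(- (w + 6)\right) = 481 - 383 \left(- (- \frac{8}{5} + 6)\right) = 481 - 383 \left(\left(-1\right) \frac{22}{5}\right) = 481 - - \frac{8426}{5} = 481 + \frac{8426}{5} = \frac{10831}{5}$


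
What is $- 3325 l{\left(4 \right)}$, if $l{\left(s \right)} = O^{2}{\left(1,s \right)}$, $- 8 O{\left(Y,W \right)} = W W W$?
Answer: $-212800$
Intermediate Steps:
$O{\left(Y,W \right)} = - \frac{W^{3}}{8}$ ($O{\left(Y,W \right)} = - \frac{W W W}{8} = - \frac{W^{2} W}{8} = - \frac{W^{3}}{8}$)
$l{\left(s \right)} = \frac{s^{6}}{64}$ ($l{\left(s \right)} = \left(- \frac{s^{3}}{8}\right)^{2} = \frac{s^{6}}{64}$)
$- 3325 l{\left(4 \right)} = - 3325 \frac{4^{6}}{64} = - 3325 \cdot \frac{1}{64} \cdot 4096 = \left(-3325\right) 64 = -212800$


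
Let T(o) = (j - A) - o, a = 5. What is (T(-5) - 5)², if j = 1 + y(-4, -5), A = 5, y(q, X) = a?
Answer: 1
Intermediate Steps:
y(q, X) = 5
j = 6 (j = 1 + 5 = 6)
T(o) = 1 - o (T(o) = (6 - 1*5) - o = (6 - 5) - o = 1 - o)
(T(-5) - 5)² = ((1 - 1*(-5)) - 5)² = ((1 + 5) - 5)² = (6 - 5)² = 1² = 1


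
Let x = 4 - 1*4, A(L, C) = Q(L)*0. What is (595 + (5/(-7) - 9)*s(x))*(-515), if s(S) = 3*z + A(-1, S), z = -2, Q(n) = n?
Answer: -2355095/7 ≈ -3.3644e+5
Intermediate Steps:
A(L, C) = 0 (A(L, C) = L*0 = 0)
x = 0 (x = 4 - 4 = 0)
s(S) = -6 (s(S) = 3*(-2) + 0 = -6 + 0 = -6)
(595 + (5/(-7) - 9)*s(x))*(-515) = (595 + (5/(-7) - 9)*(-6))*(-515) = (595 + (5*(-⅐) - 9)*(-6))*(-515) = (595 + (-5/7 - 9)*(-6))*(-515) = (595 - 68/7*(-6))*(-515) = (595 + 408/7)*(-515) = (4573/7)*(-515) = -2355095/7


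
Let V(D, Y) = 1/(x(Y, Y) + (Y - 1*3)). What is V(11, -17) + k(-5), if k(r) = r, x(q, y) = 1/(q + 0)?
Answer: -1722/341 ≈ -5.0499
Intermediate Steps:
x(q, y) = 1/q
V(D, Y) = 1/(-3 + Y + 1/Y) (V(D, Y) = 1/(1/Y + (Y - 1*3)) = 1/(1/Y + (Y - 3)) = 1/(1/Y + (-3 + Y)) = 1/(-3 + Y + 1/Y))
V(11, -17) + k(-5) = -17/(1 - 17*(-3 - 17)) - 5 = -17/(1 - 17*(-20)) - 5 = -17/(1 + 340) - 5 = -17/341 - 5 = -1722/341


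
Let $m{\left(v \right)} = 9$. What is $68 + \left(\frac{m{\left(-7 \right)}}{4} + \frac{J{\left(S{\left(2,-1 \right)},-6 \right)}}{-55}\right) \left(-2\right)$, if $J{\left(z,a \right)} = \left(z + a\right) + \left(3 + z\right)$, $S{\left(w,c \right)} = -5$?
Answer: $\frac{6933}{110} \approx 63.027$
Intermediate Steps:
$J{\left(z,a \right)} = 3 + a + 2 z$ ($J{\left(z,a \right)} = \left(a + z\right) + \left(3 + z\right) = 3 + a + 2 z$)
$68 + \left(\frac{m{\left(-7 \right)}}{4} + \frac{J{\left(S{\left(2,-1 \right)},-6 \right)}}{-55}\right) \left(-2\right) = 68 + \left(\frac{9}{4} + \frac{3 - 6 + 2 \left(-5\right)}{-55}\right) \left(-2\right) = 68 + \left(9 \cdot \frac{1}{4} + \left(3 - 6 - 10\right) \left(- \frac{1}{55}\right)\right) \left(-2\right) = 68 + \left(\frac{9}{4} - - \frac{13}{55}\right) \left(-2\right) = 68 + \left(\frac{9}{4} + \frac{13}{55}\right) \left(-2\right) = 68 + \frac{547}{220} \left(-2\right) = 68 - \frac{547}{110} = \frac{6933}{110}$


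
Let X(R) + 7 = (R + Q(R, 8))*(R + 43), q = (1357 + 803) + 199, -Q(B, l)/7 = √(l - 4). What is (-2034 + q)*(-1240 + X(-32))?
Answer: -569725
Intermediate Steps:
Q(B, l) = -7*√(-4 + l) (Q(B, l) = -7*√(l - 4) = -7*√(-4 + l))
q = 2359 (q = 2160 + 199 = 2359)
X(R) = -7 + (-14 + R)*(43 + R) (X(R) = -7 + (R - 7*√(-4 + 8))*(R + 43) = -7 + (R - 7*√4)*(43 + R) = -7 + (R - 7*2)*(43 + R) = -7 + (R - 14)*(43 + R) = -7 + (-14 + R)*(43 + R))
(-2034 + q)*(-1240 + X(-32)) = (-2034 + 2359)*(-1240 + (-609 + (-32)² + 29*(-32))) = 325*(-1240 + (-609 + 1024 - 928)) = 325*(-1240 - 513) = 325*(-1753) = -569725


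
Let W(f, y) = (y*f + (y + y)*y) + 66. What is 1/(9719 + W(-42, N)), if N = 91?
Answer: 1/22525 ≈ 4.4395e-5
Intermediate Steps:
W(f, y) = 66 + 2*y**2 + f*y (W(f, y) = (f*y + (2*y)*y) + 66 = (f*y + 2*y**2) + 66 = (2*y**2 + f*y) + 66 = 66 + 2*y**2 + f*y)
1/(9719 + W(-42, N)) = 1/(9719 + (66 + 2*91**2 - 42*91)) = 1/(9719 + (66 + 2*8281 - 3822)) = 1/(9719 + (66 + 16562 - 3822)) = 1/(9719 + 12806) = 1/22525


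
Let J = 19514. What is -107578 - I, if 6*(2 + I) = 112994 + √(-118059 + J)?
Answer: -379225/3 - I*√98545/6 ≈ -1.2641e+5 - 52.32*I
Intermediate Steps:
I = 56491/3 + I*√98545/6 (I = -2 + (112994 + √(-118059 + 19514))/6 = -2 + (112994 + √(-98545))/6 = -2 + (112994 + I*√98545)/6 = -2 + (56497/3 + I*√98545/6) = 56491/3 + I*√98545/6 ≈ 18830.0 + 52.32*I)
-107578 - I = -107578 - (56491/3 + I*√98545/6) = -107578 + (-56491/3 - I*√98545/6) = -379225/3 - I*√98545/6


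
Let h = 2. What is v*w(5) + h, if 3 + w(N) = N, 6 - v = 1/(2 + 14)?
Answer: 111/8 ≈ 13.875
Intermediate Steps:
v = 95/16 (v = 6 - 1/(2 + 14) = 6 - 1/16 = 95/16 ≈ 5.9375)
w(N) = -3 + N
v*w(5) + h = 95*(-3 + 5)/16 + 2 = (95/16)*2 + 2 = 95/8 + 2 = 111/8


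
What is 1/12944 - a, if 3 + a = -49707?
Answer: 643446241/12944 ≈ 49710.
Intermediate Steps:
a = -49710 (a = -3 - 49707 = -49710)
1/12944 - a = 1/12944 - 1*(-49710) = 1/12944 + 49710 = 643446241/12944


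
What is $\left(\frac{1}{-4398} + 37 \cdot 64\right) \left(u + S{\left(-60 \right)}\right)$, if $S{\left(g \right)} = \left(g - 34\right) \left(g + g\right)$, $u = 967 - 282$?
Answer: $\frac{124609049795}{4398} \approx 2.8333 \cdot 10^{7}$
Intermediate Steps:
$u = 685$ ($u = 967 - 282 = 685$)
$S{\left(g \right)} = 2 g \left(-34 + g\right)$ ($S{\left(g \right)} = \left(-34 + g\right) 2 g = 2 g \left(-34 + g\right)$)
$\left(\frac{1}{-4398} + 37 \cdot 64\right) \left(u + S{\left(-60 \right)}\right) = \left(\frac{1}{-4398} + 37 \cdot 64\right) \left(685 + 2 \left(-60\right) \left(-34 - 60\right)\right) = \left(- \frac{1}{4398} + 2368\right) \left(685 + 2 \left(-60\right) \left(-94\right)\right) = \frac{10414463 \left(685 + 11280\right)}{4398} = \frac{10414463}{4398} \cdot 11965 = \frac{124609049795}{4398}$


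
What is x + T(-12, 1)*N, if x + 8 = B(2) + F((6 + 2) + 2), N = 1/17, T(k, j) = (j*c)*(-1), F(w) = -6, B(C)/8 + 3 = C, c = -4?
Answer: -370/17 ≈ -21.765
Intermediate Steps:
B(C) = -24 + 8*C
T(k, j) = 4*j (T(k, j) = (j*(-4))*(-1) = -4*j*(-1) = 4*j)
N = 1/17 ≈ 0.058824
x = -22 (x = -8 + ((-24 + 8*2) - 6) = -8 + ((-24 + 16) - 6) = -8 + (-8 - 6) = -8 - 14 = -22)
x + T(-12, 1)*N = -22 + (4*1)*(1/17) = -22 + 4*(1/17) = -22 + 4/17 = -370/17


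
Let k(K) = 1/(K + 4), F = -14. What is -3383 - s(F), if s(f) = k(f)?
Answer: -33829/10 ≈ -3382.9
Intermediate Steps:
k(K) = 1/(4 + K)
s(f) = 1/(4 + f)
-3383 - s(F) = -3383 - 1/(4 - 14) = -3383 - 1/(-10) = -3383 - 1*(-1/10) = -3383 + 1/10 = -33829/10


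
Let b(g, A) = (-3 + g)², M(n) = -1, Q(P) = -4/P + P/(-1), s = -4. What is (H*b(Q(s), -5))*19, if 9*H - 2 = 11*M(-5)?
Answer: -76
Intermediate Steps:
Q(P) = -P - 4/P (Q(P) = -4/P + P*(-1) = -4/P - P = -P - 4/P)
H = -1 (H = 2/9 + (11*(-1))/9 = 2/9 + (⅑)*(-11) = 2/9 - 11/9 = -1)
(H*b(Q(s), -5))*19 = -(-3 + (-1*(-4) - 4/(-4)))²*19 = -(-3 + (4 - 4*(-¼)))²*19 = -(-3 + (4 + 1))²*19 = -(-3 + 5)²*19 = -1*2²*19 = -1*4*19 = -4*19 = -76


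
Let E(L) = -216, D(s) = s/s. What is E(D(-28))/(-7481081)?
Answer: 216/7481081 ≈ 2.8873e-5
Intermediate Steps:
D(s) = 1
E(D(-28))/(-7481081) = -216/(-7481081) = -216*(-1/7481081) = 216/7481081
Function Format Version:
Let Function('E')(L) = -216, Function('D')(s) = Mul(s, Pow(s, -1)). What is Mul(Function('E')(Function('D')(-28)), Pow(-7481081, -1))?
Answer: Rational(216, 7481081) ≈ 2.8873e-5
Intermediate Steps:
Function('D')(s) = 1
Mul(Function('E')(Function('D')(-28)), Pow(-7481081, -1)) = Mul(-216, Pow(-7481081, -1)) = Mul(-216, Rational(-1, 7481081)) = Rational(216, 7481081)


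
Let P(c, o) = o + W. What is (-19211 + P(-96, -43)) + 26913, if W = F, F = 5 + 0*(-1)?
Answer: 7664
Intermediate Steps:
F = 5 (F = 5 + 0 = 5)
W = 5
P(c, o) = 5 + o (P(c, o) = o + 5 = 5 + o)
(-19211 + P(-96, -43)) + 26913 = (-19211 + (5 - 43)) + 26913 = (-19211 - 38) + 26913 = -19249 + 26913 = 7664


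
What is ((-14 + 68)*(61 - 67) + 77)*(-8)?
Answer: 1976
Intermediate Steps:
((-14 + 68)*(61 - 67) + 77)*(-8) = (54*(-6) + 77)*(-8) = (-324 + 77)*(-8) = -247*(-8) = 1976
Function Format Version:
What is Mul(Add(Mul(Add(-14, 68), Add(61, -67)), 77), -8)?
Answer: 1976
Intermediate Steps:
Mul(Add(Mul(Add(-14, 68), Add(61, -67)), 77), -8) = Mul(Add(Mul(54, -6), 77), -8) = Mul(Add(-324, 77), -8) = Mul(-247, -8) = 1976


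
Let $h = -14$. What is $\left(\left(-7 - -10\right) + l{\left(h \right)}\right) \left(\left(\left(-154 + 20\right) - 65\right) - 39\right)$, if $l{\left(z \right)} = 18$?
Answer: $-4998$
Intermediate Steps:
$\left(\left(-7 - -10\right) + l{\left(h \right)}\right) \left(\left(\left(-154 + 20\right) - 65\right) - 39\right) = \left(\left(-7 - -10\right) + 18\right) \left(\left(\left(-154 + 20\right) - 65\right) - 39\right) = \left(\left(-7 + 10\right) + 18\right) \left(\left(-134 - 65\right) - 39\right) = \left(3 + 18\right) \left(-199 - 39\right) = 21 \left(-238\right) = -4998$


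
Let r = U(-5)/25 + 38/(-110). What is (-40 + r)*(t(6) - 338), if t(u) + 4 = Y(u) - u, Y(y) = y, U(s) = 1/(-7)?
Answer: 26565192/1925 ≈ 13800.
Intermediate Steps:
U(s) = -⅐
t(u) = -4 (t(u) = -4 + (u - u) = -4 + 0 = -4)
r = -676/1925 (r = -⅐/25 + 38/(-110) = -⅐*1/25 + 38*(-1/110) = -1/175 - 19/55 = -676/1925 ≈ -0.35117)
(-40 + r)*(t(6) - 338) = (-40 - 676/1925)*(-4 - 338) = -77676/1925*(-342) = 26565192/1925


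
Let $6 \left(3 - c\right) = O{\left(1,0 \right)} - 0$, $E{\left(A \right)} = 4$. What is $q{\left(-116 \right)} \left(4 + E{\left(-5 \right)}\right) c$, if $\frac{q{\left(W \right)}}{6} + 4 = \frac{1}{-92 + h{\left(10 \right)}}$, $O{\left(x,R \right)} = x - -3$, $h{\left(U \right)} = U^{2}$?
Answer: $-434$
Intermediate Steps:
$O{\left(x,R \right)} = 3 + x$ ($O{\left(x,R \right)} = x + 3 = 3 + x$)
$q{\left(W \right)} = - \frac{93}{4}$ ($q{\left(W \right)} = -24 + \frac{6}{-92 + 10^{2}} = -24 + \frac{6}{-92 + 100} = -24 + \frac{6}{8} = -24 + 6 \cdot \frac{1}{8} = -24 + \frac{3}{4} = - \frac{93}{4}$)
$c = \frac{7}{3}$ ($c = 3 - \frac{\left(3 + 1\right) - 0}{6} = 3 - \frac{4 + 0}{6} = 3 - \frac{2}{3} = \frac{7}{3} \approx 2.3333$)
$q{\left(-116 \right)} \left(4 + E{\left(-5 \right)}\right) c = - \frac{93 \left(4 + 4\right) \frac{7}{3}}{4} = - \frac{93 \cdot 8 \cdot \frac{7}{3}}{4} = \left(- \frac{93}{4}\right) \frac{56}{3} = -434$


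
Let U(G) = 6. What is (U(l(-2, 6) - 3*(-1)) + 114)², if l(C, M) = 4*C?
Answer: 14400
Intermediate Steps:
(U(l(-2, 6) - 3*(-1)) + 114)² = (6 + 114)² = 120² = 14400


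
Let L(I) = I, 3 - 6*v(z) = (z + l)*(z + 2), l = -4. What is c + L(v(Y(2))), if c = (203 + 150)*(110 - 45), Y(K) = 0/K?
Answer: 137681/6 ≈ 22947.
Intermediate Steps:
Y(K) = 0
v(z) = 1/2 - (-4 + z)*(2 + z)/6 (v(z) = 1/2 - (z - 4)*(z + 2)/6 = 1/2 - (-4 + z)*(2 + z)/6)
c = 22945 (c = 353*65 = 22945)
c + L(v(Y(2))) = 22945 + (11/6 - 1/6*0**2 + (1/3)*0) = 22945 + (11/6 - 1/6*0 + 0) = 22945 + (11/6 + 0 + 0) = 22945 + 11/6 = 137681/6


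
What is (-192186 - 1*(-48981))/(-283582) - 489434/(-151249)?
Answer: 160454285633/42891493918 ≈ 3.7409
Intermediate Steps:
(-192186 - 1*(-48981))/(-283582) - 489434/(-151249) = (-192186 + 48981)*(-1/283582) - 489434*(-1/151249) = -143205*(-1/283582) + 489434/151249 = 143205/283582 + 489434/151249 = 160454285633/42891493918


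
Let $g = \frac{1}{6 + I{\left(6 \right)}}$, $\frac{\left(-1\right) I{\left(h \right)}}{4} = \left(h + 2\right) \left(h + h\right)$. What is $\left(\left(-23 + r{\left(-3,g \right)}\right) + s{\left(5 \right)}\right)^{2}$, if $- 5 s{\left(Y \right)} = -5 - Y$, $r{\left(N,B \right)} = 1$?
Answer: $400$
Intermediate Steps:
$I{\left(h \right)} = - 8 h \left(2 + h\right)$ ($I{\left(h \right)} = - 4 \left(h + 2\right) \left(h + h\right) = - 4 \left(2 + h\right) 2 h = - 4 \cdot 2 h \left(2 + h\right) = - 8 h \left(2 + h\right)$)
$g = - \frac{1}{378}$ ($g = \frac{1}{6 - 48 \left(2 + 6\right)} = \frac{1}{6 - 48 \cdot 8} = \frac{1}{6 - 384} = \frac{1}{-378} = - \frac{1}{378} \approx -0.0026455$)
$s{\left(Y \right)} = 1 + \frac{Y}{5}$ ($s{\left(Y \right)} = - \frac{-5 - Y}{5} = 1 + \frac{Y}{5}$)
$\left(\left(-23 + r{\left(-3,g \right)}\right) + s{\left(5 \right)}\right)^{2} = \left(\left(-23 + 1\right) + \left(1 + \frac{1}{5} \cdot 5\right)\right)^{2} = \left(-22 + \left(1 + 1\right)\right)^{2} = \left(-22 + 2\right)^{2} = \left(-20\right)^{2} = 400$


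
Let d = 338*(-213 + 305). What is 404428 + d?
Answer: 435524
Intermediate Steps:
d = 31096 (d = 338*92 = 31096)
404428 + d = 404428 + 31096 = 435524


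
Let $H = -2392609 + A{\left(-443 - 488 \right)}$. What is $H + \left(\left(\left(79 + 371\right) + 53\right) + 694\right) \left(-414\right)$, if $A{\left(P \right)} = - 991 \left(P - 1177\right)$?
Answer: $-799139$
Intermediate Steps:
$A{\left(P \right)} = 1166407 - 991 P$ ($A{\left(P \right)} = - 991 \left(-1177 + P\right) = 1166407 - 991 P$)
$H = -303581$ ($H = -2392609 + \left(1166407 - 991 \left(-443 - 488\right)\right) = -2392609 + \left(1166407 - -922621\right) = -2392609 + \left(1166407 + 922621\right) = -2392609 + 2089028 = -303581$)
$H + \left(\left(\left(79 + 371\right) + 53\right) + 694\right) \left(-414\right) = -303581 + \left(\left(\left(79 + 371\right) + 53\right) + 694\right) \left(-414\right) = -303581 + \left(\left(450 + 53\right) + 694\right) \left(-414\right) = -303581 + \left(503 + 694\right) \left(-414\right) = -303581 + 1197 \left(-414\right) = -303581 - 495558 = -799139$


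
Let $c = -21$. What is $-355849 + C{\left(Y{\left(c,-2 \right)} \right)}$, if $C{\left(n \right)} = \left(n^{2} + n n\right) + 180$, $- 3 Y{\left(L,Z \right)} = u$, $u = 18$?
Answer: $-355597$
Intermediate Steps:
$Y{\left(L,Z \right)} = -6$ ($Y{\left(L,Z \right)} = \left(- \frac{1}{3}\right) 18 = -6$)
$C{\left(n \right)} = 180 + 2 n^{2}$ ($C{\left(n \right)} = \left(n^{2} + n^{2}\right) + 180 = 2 n^{2} + 180 = 180 + 2 n^{2}$)
$-355849 + C{\left(Y{\left(c,-2 \right)} \right)} = -355849 + \left(180 + 2 \left(-6\right)^{2}\right) = -355849 + \left(180 + 2 \cdot 36\right) = -355849 + \left(180 + 72\right) = -355849 + 252 = -355597$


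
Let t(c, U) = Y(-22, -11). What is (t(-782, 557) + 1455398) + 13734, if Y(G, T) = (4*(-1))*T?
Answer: 1469176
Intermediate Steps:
Y(G, T) = -4*T
t(c, U) = 44 (t(c, U) = -4*(-11) = 44)
(t(-782, 557) + 1455398) + 13734 = (44 + 1455398) + 13734 = 1455442 + 13734 = 1469176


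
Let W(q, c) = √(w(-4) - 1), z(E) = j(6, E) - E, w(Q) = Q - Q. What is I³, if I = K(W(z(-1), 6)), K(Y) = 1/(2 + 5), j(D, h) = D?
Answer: 1/343 ≈ 0.0029155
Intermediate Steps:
w(Q) = 0
z(E) = 6 - E
W(q, c) = I (W(q, c) = √(0 - 1) = √(-1) = I)
K(Y) = ⅐ (K(Y) = 1/7 = ⅐)
I = ⅐ ≈ 0.14286
I³ = (⅐)³ = 1/343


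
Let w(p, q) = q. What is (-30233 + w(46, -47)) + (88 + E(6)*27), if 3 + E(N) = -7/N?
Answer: -60609/2 ≈ -30305.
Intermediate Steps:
E(N) = -3 - 7/N
(-30233 + w(46, -47)) + (88 + E(6)*27) = (-30233 - 47) + (88 + (-3 - 7/6)*27) = -30280 + (88 + (-3 - 7*⅙)*27) = -30280 + (88 + (-3 - 7/6)*27) = -30280 + (88 - 25/6*27) = -30280 + (88 - 225/2) = -30280 - 49/2 = -60609/2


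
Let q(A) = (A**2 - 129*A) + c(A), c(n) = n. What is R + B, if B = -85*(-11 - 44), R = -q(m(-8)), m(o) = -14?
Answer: 2687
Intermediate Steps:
q(A) = A**2 - 128*A (q(A) = (A**2 - 129*A) + A = A**2 - 128*A)
R = -1988 (R = -(-14)*(-128 - 14) = -(-14)*(-142) = -1*1988 = -1988)
B = 4675 (B = -85*(-55) = 4675)
R + B = -1988 + 4675 = 2687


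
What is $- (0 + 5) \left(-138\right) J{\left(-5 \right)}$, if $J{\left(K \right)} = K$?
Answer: $-3450$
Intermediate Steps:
$- (0 + 5) \left(-138\right) J{\left(-5 \right)} = - (0 + 5) \left(-138\right) \left(-5\right) = \left(-1\right) 5 \left(-138\right) \left(-5\right) = \left(-5\right) \left(-138\right) \left(-5\right) = 690 \left(-5\right) = -3450$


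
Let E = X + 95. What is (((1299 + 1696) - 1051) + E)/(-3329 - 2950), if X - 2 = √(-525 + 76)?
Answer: -157/483 - I*√449/6279 ≈ -0.32505 - 0.0033747*I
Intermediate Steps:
X = 2 + I*√449 (X = 2 + √(-525 + 76) = 2 + √(-449) = 2 + I*√449 ≈ 2.0 + 21.19*I)
E = 97 + I*√449 (E = (2 + I*√449) + 95 = 97 + I*√449 ≈ 97.0 + 21.19*I)
(((1299 + 1696) - 1051) + E)/(-3329 - 2950) = (((1299 + 1696) - 1051) + (97 + I*√449))/(-3329 - 2950) = ((2995 - 1051) + (97 + I*√449))/(-6279) = (1944 + (97 + I*√449))*(-1/6279) = (2041 + I*√449)*(-1/6279) = -157/483 - I*√449/6279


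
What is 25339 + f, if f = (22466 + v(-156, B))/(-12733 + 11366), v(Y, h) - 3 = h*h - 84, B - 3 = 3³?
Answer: 34615128/1367 ≈ 25322.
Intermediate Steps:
B = 30 (B = 3 + 3³ = 3 + 27 = 30)
v(Y, h) = -81 + h² (v(Y, h) = 3 + (h*h - 84) = 3 + (h² - 84) = 3 + (-84 + h²) = -81 + h²)
f = -23285/1367 (f = (22466 + (-81 + 30²))/(-12733 + 11366) = (22466 + (-81 + 900))/(-1367) = (22466 + 819)*(-1/1367) = 23285*(-1/1367) = -23285/1367 ≈ -17.034)
25339 + f = 25339 - 23285/1367 = 34615128/1367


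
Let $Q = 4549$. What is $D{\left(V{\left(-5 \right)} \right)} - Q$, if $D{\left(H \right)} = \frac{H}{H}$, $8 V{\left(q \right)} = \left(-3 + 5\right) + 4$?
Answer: $-4548$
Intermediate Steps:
$V{\left(q \right)} = \frac{3}{4}$ ($V{\left(q \right)} = \frac{\left(-3 + 5\right) + 4}{8} = \frac{2 + 4}{8} = \frac{1}{8} \cdot 6 = \frac{3}{4}$)
$D{\left(H \right)} = 1$
$D{\left(V{\left(-5 \right)} \right)} - Q = 1 - 4549 = -4548$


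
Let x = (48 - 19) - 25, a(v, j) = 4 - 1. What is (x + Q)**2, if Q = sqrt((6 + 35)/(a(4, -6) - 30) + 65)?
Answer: (36 + sqrt(5142))**2/81 ≈ 143.22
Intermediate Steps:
a(v, j) = 3
x = 4 (x = 29 - 25 = 4)
Q = sqrt(5142)/9 (Q = sqrt((6 + 35)/(3 - 30) + 65) = sqrt(41/(-27) + 65) = sqrt(41*(-1/27) + 65) = sqrt(-41/27 + 65) = sqrt(1714/27) = sqrt(5142)/9 ≈ 7.9675)
(x + Q)**2 = (4 + sqrt(5142)/9)**2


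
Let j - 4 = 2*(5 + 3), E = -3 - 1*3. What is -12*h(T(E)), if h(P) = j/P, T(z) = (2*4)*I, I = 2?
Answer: -15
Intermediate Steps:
E = -6 (E = -3 - 3 = -6)
j = 20 (j = 4 + 2*(5 + 3) = 4 + 2*8 = 4 + 16 = 20)
T(z) = 16 (T(z) = (2*4)*2 = 8*2 = 16)
h(P) = 20/P
-12*h(T(E)) = -240/16 = -12*5/4 = -15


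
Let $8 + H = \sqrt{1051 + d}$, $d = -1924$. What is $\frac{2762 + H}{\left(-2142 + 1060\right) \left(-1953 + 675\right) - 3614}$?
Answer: $\frac{1377}{689591} + \frac{3 i \sqrt{97}}{1379182} \approx 0.0019968 + 2.1423 \cdot 10^{-5} i$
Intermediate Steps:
$H = -8 + 3 i \sqrt{97}$ ($H = -8 + \sqrt{1051 - 1924} = -8 + \sqrt{-873} = -8 + 3 i \sqrt{97} \approx -8.0 + 29.547 i$)
$\frac{2762 + H}{\left(-2142 + 1060\right) \left(-1953 + 675\right) - 3614} = \frac{2762 - \left(8 - 3 i \sqrt{97}\right)}{\left(-2142 + 1060\right) \left(-1953 + 675\right) - 3614} = \frac{2754 + 3 i \sqrt{97}}{\left(-1082\right) \left(-1278\right) - 3614} = \frac{2754 + 3 i \sqrt{97}}{1382796 - 3614} = \frac{2754 + 3 i \sqrt{97}}{1379182} = \left(2754 + 3 i \sqrt{97}\right) \frac{1}{1379182} = \frac{1377}{689591} + \frac{3 i \sqrt{97}}{1379182}$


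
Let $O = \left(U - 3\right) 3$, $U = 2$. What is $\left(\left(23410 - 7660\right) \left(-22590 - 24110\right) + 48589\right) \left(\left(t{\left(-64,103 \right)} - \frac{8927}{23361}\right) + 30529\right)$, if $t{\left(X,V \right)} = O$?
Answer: $- \frac{524474817817266149}{23361} \approx -2.2451 \cdot 10^{13}$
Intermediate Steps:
$O = -3$ ($O = \left(2 - 3\right) 3 = \left(-1\right) 3 = -3$)
$t{\left(X,V \right)} = -3$
$\left(\left(23410 - 7660\right) \left(-22590 - 24110\right) + 48589\right) \left(\left(t{\left(-64,103 \right)} - \frac{8927}{23361}\right) + 30529\right) = \left(\left(23410 - 7660\right) \left(-22590 - 24110\right) + 48589\right) \left(\left(-3 - \frac{8927}{23361}\right) + 30529\right) = \left(15750 \left(-46700\right) + 48589\right) \left(\left(-3 - 8927 \cdot \frac{1}{23361}\right) + 30529\right) = \left(-735525000 + 48589\right) \left(\left(-3 - \frac{8927}{23361}\right) + 30529\right) = - 735476411 \left(\left(-3 - \frac{8927}{23361}\right) + 30529\right) = - 735476411 \left(- \frac{79010}{23361} + 30529\right) = \left(-735476411\right) \frac{713108959}{23361} = - \frac{524474817817266149}{23361}$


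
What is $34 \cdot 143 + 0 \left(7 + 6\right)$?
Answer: $4862$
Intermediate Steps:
$34 \cdot 143 + 0 \left(7 + 6\right) = 4862 + 0 \cdot 13 = 4862 + 0 = 4862$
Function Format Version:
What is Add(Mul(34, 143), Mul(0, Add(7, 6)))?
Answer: 4862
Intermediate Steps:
Add(Mul(34, 143), Mul(0, Add(7, 6))) = Add(4862, Mul(0, 13)) = Add(4862, 0) = 4862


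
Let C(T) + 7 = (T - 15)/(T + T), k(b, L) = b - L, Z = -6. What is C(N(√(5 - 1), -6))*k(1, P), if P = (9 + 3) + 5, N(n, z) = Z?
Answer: 84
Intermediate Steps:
N(n, z) = -6
P = 17 (P = 12 + 5 = 17)
C(T) = -7 + (-15 + T)/(2*T) (C(T) = -7 + (T - 15)/(T + T) = -7 + (-15 + T)/((2*T)) = -7 + (-15 + T)*(1/(2*T)) = -7 + (-15 + T)/(2*T))
C(N(√(5 - 1), -6))*k(1, P) = ((½)*(-15 - 13*(-6))/(-6))*(1 - 1*17) = ((½)*(-⅙)*(-15 + 78))*(1 - 17) = ((½)*(-⅙)*63)*(-16) = -21/4*(-16) = 84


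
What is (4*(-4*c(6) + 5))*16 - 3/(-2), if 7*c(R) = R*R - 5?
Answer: -11371/14 ≈ -812.21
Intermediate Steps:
c(R) = -5/7 + R**2/7 (c(R) = (R*R - 5)/7 = (R**2 - 5)/7 = (-5 + R**2)/7 = -5/7 + R**2/7)
(4*(-4*c(6) + 5))*16 - 3/(-2) = (4*(-4*(-5/7 + (1/7)*6**2) + 5))*16 - 3/(-2) = (4*(-4*(-5/7 + (1/7)*36) + 5))*16 - 3*(-1/2) = (4*(-4*(-5/7 + 36/7) + 5))*16 + 3/2 = (4*(-4*31/7 + 5))*16 + 3/2 = (4*(-124/7 + 5))*16 + 3/2 = (4*(-89/7))*16 + 3/2 = -356/7*16 + 3/2 = -5696/7 + 3/2 = -11371/14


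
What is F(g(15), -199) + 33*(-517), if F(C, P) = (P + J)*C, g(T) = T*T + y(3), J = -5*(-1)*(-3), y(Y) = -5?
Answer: -64141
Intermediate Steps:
J = -15 (J = 5*(-3) = -15)
g(T) = -5 + T**2 (g(T) = T*T - 5 = T**2 - 5 = -5 + T**2)
F(C, P) = C*(-15 + P) (F(C, P) = (P - 15)*C = (-15 + P)*C = C*(-15 + P))
F(g(15), -199) + 33*(-517) = (-5 + 15**2)*(-15 - 199) + 33*(-517) = (-5 + 225)*(-214) - 17061 = 220*(-214) - 17061 = -47080 - 17061 = -64141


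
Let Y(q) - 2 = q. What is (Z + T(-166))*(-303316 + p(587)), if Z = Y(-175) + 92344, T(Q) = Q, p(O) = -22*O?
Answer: -29094741150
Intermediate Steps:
Y(q) = 2 + q
Z = 92171 (Z = (2 - 175) + 92344 = -173 + 92344 = 92171)
(Z + T(-166))*(-303316 + p(587)) = (92171 - 166)*(-303316 - 22*587) = 92005*(-303316 - 12914) = 92005*(-316230) = -29094741150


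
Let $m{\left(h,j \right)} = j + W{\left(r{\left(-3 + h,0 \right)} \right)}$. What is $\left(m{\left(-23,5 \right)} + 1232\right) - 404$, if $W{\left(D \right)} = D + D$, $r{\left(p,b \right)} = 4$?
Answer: $841$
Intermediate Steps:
$W{\left(D \right)} = 2 D$
$m{\left(h,j \right)} = 8 + j$ ($m{\left(h,j \right)} = j + 2 \cdot 4 = j + 8 = 8 + j$)
$\left(m{\left(-23,5 \right)} + 1232\right) - 404 = \left(\left(8 + 5\right) + 1232\right) - 404 = \left(13 + 1232\right) - 404 = 1245 - 404 = 841$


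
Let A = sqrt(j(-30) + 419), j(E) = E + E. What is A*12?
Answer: 12*sqrt(359) ≈ 227.37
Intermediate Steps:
j(E) = 2*E
A = sqrt(359) (A = sqrt(2*(-30) + 419) = sqrt(-60 + 419) = sqrt(359) ≈ 18.947)
A*12 = sqrt(359)*12 = 12*sqrt(359)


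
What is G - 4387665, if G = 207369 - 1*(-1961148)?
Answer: -2219148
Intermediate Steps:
G = 2168517 (G = 207369 + 1961148 = 2168517)
G - 4387665 = 2168517 - 4387665 = -2219148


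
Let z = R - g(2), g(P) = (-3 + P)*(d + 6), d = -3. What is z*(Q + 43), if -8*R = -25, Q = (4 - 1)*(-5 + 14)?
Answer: 1715/4 ≈ 428.75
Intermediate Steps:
Q = 27 (Q = 3*9 = 27)
R = 25/8 (R = -⅛*(-25) = 25/8 ≈ 3.1250)
g(P) = -9 + 3*P (g(P) = (-3 + P)*(-3 + 6) = (-3 + P)*3 = -9 + 3*P)
z = 49/8 (z = 25/8 - (-9 + 3*2) = 25/8 - (-9 + 6) = 25/8 - 1*(-3) = 25/8 + 3 = 49/8 ≈ 6.1250)
z*(Q + 43) = 49*(27 + 43)/8 = (49/8)*70 = 1715/4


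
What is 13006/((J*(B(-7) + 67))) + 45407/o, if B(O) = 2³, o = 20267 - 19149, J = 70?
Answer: 18066247/419250 ≈ 43.092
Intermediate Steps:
o = 1118
B(O) = 8
13006/((J*(B(-7) + 67))) + 45407/o = 13006/((70*(8 + 67))) + 45407/1118 = 13006/((70*75)) + 45407*(1/1118) = 13006/5250 + 45407/1118 = 13006*(1/5250) + 45407/1118 = 929/375 + 45407/1118 = 18066247/419250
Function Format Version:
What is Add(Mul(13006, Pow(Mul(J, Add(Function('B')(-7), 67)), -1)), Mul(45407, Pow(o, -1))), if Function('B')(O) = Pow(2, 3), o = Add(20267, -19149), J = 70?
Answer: Rational(18066247, 419250) ≈ 43.092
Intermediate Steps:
o = 1118
Function('B')(O) = 8
Add(Mul(13006, Pow(Mul(J, Add(Function('B')(-7), 67)), -1)), Mul(45407, Pow(o, -1))) = Add(Mul(13006, Pow(Mul(70, Add(8, 67)), -1)), Mul(45407, Pow(1118, -1))) = Add(Mul(13006, Pow(Mul(70, 75), -1)), Mul(45407, Rational(1, 1118))) = Add(Mul(13006, Pow(5250, -1)), Rational(45407, 1118)) = Add(Mul(13006, Rational(1, 5250)), Rational(45407, 1118)) = Add(Rational(929, 375), Rational(45407, 1118)) = Rational(18066247, 419250)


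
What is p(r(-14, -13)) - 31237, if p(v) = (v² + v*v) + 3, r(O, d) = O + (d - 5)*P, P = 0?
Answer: -30842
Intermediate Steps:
r(O, d) = O (r(O, d) = O + (d - 5)*0 = O + (-5 + d)*0 = O + 0 = O)
p(v) = 3 + 2*v² (p(v) = (v² + v²) + 3 = 2*v² + 3 = 3 + 2*v²)
p(r(-14, -13)) - 31237 = (3 + 2*(-14)²) - 31237 = (3 + 2*196) - 31237 = (3 + 392) - 31237 = 395 - 31237 = -30842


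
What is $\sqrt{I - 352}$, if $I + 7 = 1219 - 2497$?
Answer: $i \sqrt{1637} \approx 40.46 i$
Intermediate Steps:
$I = -1285$ ($I = -7 + \left(1219 - 2497\right) = -7 - 1278 = -1285$)
$\sqrt{I - 352} = \sqrt{-1285 - 352} = \sqrt{-1637} = i \sqrt{1637}$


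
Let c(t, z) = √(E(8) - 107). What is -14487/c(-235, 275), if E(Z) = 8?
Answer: 439*I*√11 ≈ 1456.0*I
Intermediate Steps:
c(t, z) = 3*I*√11 (c(t, z) = √(8 - 107) = √(-99) = 3*I*√11)
-14487/c(-235, 275) = -14487*(-I*√11/33) = -(-439)*I*√11 = 439*I*√11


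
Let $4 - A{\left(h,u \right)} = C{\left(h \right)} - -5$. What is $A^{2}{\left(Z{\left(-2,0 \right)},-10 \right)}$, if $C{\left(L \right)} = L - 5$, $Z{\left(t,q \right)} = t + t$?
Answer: $64$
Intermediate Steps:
$Z{\left(t,q \right)} = 2 t$
$C{\left(L \right)} = -5 + L$ ($C{\left(L \right)} = L - 5 = -5 + L$)
$A{\left(h,u \right)} = 4 - h$ ($A{\left(h,u \right)} = 4 - \left(\left(-5 + h\right) - -5\right) = 4 - \left(\left(-5 + h\right) + 5\right) = 4 - h$)
$A^{2}{\left(Z{\left(-2,0 \right)},-10 \right)} = \left(4 - 2 \left(-2\right)\right)^{2} = \left(4 - -4\right)^{2} = \left(4 + 4\right)^{2} = 8^{2} = 64$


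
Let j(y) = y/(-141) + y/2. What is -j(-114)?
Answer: 2641/47 ≈ 56.191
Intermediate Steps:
j(y) = 139*y/282 (j(y) = y*(-1/141) + y*(½) = -y/141 + y/2 = 139*y/282)
-j(-114) = -139*(-114)/282 = -1*(-2641/47) = 2641/47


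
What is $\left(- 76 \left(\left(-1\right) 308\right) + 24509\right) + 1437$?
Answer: $49354$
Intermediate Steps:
$\left(- 76 \left(\left(-1\right) 308\right) + 24509\right) + 1437 = \left(\left(-76\right) \left(-308\right) + 24509\right) + 1437 = \left(23408 + 24509\right) + 1437 = 47917 + 1437 = 49354$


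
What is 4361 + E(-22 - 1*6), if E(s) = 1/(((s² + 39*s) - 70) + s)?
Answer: 1770565/406 ≈ 4361.0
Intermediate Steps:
E(s) = 1/(-70 + s² + 40*s) (E(s) = 1/((-70 + s² + 39*s) + s) = 1/(-70 + s² + 40*s))
4361 + E(-22 - 1*6) = 4361 + 1/(-70 + (-22 - 1*6)² + 40*(-22 - 1*6)) = 4361 + 1/(-70 + (-22 - 6)² + 40*(-22 - 6)) = 4361 + 1/(-70 + (-28)² + 40*(-28)) = 4361 + 1/(-70 + 784 - 1120) = 4361 + 1/(-406) = 4361 - 1/406 = 1770565/406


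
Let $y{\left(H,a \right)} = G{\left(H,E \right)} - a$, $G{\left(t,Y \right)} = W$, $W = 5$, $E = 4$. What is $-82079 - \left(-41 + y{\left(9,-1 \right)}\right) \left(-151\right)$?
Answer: $-87364$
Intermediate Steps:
$G{\left(t,Y \right)} = 5$
$y{\left(H,a \right)} = 5 - a$
$-82079 - \left(-41 + y{\left(9,-1 \right)}\right) \left(-151\right) = -82079 - \left(-41 + \left(5 - -1\right)\right) \left(-151\right) = -82079 - \left(-41 + \left(5 + 1\right)\right) \left(-151\right) = -82079 - \left(-41 + 6\right) \left(-151\right) = -82079 - \left(-35\right) \left(-151\right) = -82079 - 5285 = -87364$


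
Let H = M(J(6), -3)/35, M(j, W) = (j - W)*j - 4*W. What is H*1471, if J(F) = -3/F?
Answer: 63253/140 ≈ 451.81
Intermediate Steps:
M(j, W) = -4*W + j*(j - W) (M(j, W) = j*(j - W) - 4*W = -4*W + j*(j - W))
H = 43/140 (H = ((-3/6)² - 4*(-3) - 1*(-3)*(-3/6))/35 = ((-3*⅙)² + 12 - 1*(-3)*(-3*⅙))*(1/35) = ((-½)² + 12 - 1*(-3)*(-½))*(1/35) = (¼ + 12 - 3/2)*(1/35) = (43/4)*(1/35) = 43/140 ≈ 0.30714)
H*1471 = (43/140)*1471 = 63253/140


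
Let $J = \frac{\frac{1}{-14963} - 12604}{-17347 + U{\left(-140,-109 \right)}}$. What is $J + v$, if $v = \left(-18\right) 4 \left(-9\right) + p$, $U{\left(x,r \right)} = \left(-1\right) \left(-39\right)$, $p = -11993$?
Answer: $- \frac{2937935013727}{258979604} \approx -11344.0$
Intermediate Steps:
$U{\left(x,r \right)} = 39$
$v = -11345$ ($v = \left(-18\right) 4 \left(-9\right) - 11993 = \left(-72\right) \left(-9\right) - 11993 = 648 - 11993 = -11345$)
$J = \frac{188593653}{258979604}$ ($J = \frac{\frac{1}{-14963} - 12604}{-17347 + 39} = \frac{- \frac{1}{14963} - 12604}{-17308} = \left(- \frac{188593653}{14963}\right) \left(- \frac{1}{17308}\right) = \frac{188593653}{258979604} \approx 0.72822$)
$J + v = \frac{188593653}{258979604} - 11345 = - \frac{2937935013727}{258979604}$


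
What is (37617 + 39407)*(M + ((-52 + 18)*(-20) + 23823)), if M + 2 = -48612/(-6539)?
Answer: 12343916382624/6539 ≈ 1.8877e+9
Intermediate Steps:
M = 35534/6539 (M = -2 - 48612/(-6539) = -2 - 48612*(-1/6539) = -2 + 48612/6539 = 35534/6539 ≈ 5.4342)
(37617 + 39407)*(M + ((-52 + 18)*(-20) + 23823)) = (37617 + 39407)*(35534/6539 + ((-52 + 18)*(-20) + 23823)) = 77024*(35534/6539 + (-34*(-20) + 23823)) = 77024*(35534/6539 + (680 + 23823)) = 77024*(35534/6539 + 24503) = 77024*(160260651/6539) = 12343916382624/6539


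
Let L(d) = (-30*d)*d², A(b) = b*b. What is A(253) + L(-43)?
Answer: 2449219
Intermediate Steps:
A(b) = b²
L(d) = -30*d³
A(253) + L(-43) = 253² - 30*(-43)³ = 64009 - 30*(-79507) = 64009 + 2385210 = 2449219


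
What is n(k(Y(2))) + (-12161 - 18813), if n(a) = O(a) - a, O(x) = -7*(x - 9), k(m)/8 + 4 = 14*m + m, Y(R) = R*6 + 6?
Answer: -47935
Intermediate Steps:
Y(R) = 6 + 6*R (Y(R) = 6*R + 6 = 6 + 6*R)
k(m) = -32 + 120*m (k(m) = -32 + 8*(14*m + m) = -32 + 8*(15*m) = -32 + 120*m)
O(x) = 63 - 7*x (O(x) = -7*(-9 + x) = 63 - 7*x)
n(a) = 63 - 8*a (n(a) = (63 - 7*a) - a = 63 - 8*a)
n(k(Y(2))) + (-12161 - 18813) = (63 - 8*(-32 + 120*(6 + 6*2))) + (-12161 - 18813) = (63 - 8*(-32 + 120*(6 + 12))) - 30974 = (63 - 8*(-32 + 120*18)) - 30974 = (63 - 8*(-32 + 2160)) - 30974 = (63 - 8*2128) - 30974 = (63 - 17024) - 30974 = -16961 - 30974 = -47935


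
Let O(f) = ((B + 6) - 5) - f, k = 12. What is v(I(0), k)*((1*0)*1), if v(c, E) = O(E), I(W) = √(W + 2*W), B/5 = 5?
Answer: 0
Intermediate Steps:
B = 25 (B = 5*5 = 25)
I(W) = √3*√W (I(W) = √(3*W) = √3*√W)
O(f) = 26 - f (O(f) = ((25 + 6) - 5) - f = (31 - 5) - f = 26 - f)
v(c, E) = 26 - E
v(I(0), k)*((1*0)*1) = (26 - 1*12)*((1*0)*1) = (26 - 12)*(0*1) = 14*0 = 0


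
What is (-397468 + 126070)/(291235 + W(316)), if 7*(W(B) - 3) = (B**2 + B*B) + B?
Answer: -949893/1119347 ≈ -0.84861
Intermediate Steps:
W(B) = 3 + B/7 + 2*B**2/7 (W(B) = 3 + ((B**2 + B*B) + B)/7 = 3 + ((B**2 + B**2) + B)/7 = 3 + (2*B**2 + B)/7 = 3 + (B + 2*B**2)/7 = 3 + (B/7 + 2*B**2/7) = 3 + B/7 + 2*B**2/7)
(-397468 + 126070)/(291235 + W(316)) = (-397468 + 126070)/(291235 + (3 + (1/7)*316 + (2/7)*316**2)) = -271398/(291235 + (3 + 316/7 + (2/7)*99856)) = -271398/(291235 + (3 + 316/7 + 199712/7)) = -271398/(291235 + 200049/7) = -271398/2238694/7 = -271398*7/2238694 = -949893/1119347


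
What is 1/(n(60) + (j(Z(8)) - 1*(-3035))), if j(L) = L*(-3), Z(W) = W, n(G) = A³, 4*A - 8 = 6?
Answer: 8/24431 ≈ 0.00032745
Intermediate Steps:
A = 7/2 (A = 2 + (¼)*6 = 2 + 3/2 = 7/2 ≈ 3.5000)
n(G) = 343/8 (n(G) = (7/2)³ = 343/8)
j(L) = -3*L
1/(n(60) + (j(Z(8)) - 1*(-3035))) = 1/(343/8 + (-3*8 - 1*(-3035))) = 1/(343/8 + (-24 + 3035)) = 1/(343/8 + 3011) = 1/(24431/8) = 8/24431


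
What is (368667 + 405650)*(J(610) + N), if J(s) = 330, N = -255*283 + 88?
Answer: -55554921799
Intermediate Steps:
N = -72077 (N = -72165 + 88 = -72077)
(368667 + 405650)*(J(610) + N) = (368667 + 405650)*(330 - 72077) = 774317*(-71747) = -55554921799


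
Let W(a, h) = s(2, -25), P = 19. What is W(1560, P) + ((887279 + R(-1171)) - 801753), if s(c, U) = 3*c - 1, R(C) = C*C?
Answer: 1456772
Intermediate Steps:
R(C) = C²
s(c, U) = -1 + 3*c
W(a, h) = 5 (W(a, h) = -1 + 3*2 = -1 + 6 = 5)
W(1560, P) + ((887279 + R(-1171)) - 801753) = 5 + ((887279 + (-1171)²) - 801753) = 5 + ((887279 + 1371241) - 801753) = 5 + (2258520 - 801753) = 5 + 1456767 = 1456772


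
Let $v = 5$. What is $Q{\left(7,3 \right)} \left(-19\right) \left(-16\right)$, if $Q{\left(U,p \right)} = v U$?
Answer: $10640$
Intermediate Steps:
$Q{\left(U,p \right)} = 5 U$
$Q{\left(7,3 \right)} \left(-19\right) \left(-16\right) = 5 \cdot 7 \left(-19\right) \left(-16\right) = 35 \left(-19\right) \left(-16\right) = \left(-665\right) \left(-16\right) = 10640$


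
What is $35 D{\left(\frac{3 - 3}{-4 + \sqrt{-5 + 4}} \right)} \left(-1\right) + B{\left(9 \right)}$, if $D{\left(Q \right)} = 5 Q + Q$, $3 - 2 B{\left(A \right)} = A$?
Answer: $-3$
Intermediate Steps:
$B{\left(A \right)} = \frac{3}{2} - \frac{A}{2}$
$D{\left(Q \right)} = 6 Q$
$35 D{\left(\frac{3 - 3}{-4 + \sqrt{-5 + 4}} \right)} \left(-1\right) + B{\left(9 \right)} = 35 \cdot 6 \frac{3 - 3}{-4 + \sqrt{-5 + 4}} \left(-1\right) + \left(\frac{3}{2} - \frac{9}{2}\right) = 35 \cdot 6 \frac{0}{-4 + \sqrt{-1}} \left(-1\right) + \left(\frac{3}{2} - \frac{9}{2}\right) = 35 \cdot 6 \frac{0}{-4 + i} \left(-1\right) - 3 = 35 \cdot 6 \cdot 0 \frac{-4 - i}{17} \left(-1\right) - 3 = 35 \cdot 6 \cdot 0 \left(-1\right) - 3 = 35 \cdot 0 \left(-1\right) - 3 = 35 \cdot 0 - 3 = 0 - 3 = -3$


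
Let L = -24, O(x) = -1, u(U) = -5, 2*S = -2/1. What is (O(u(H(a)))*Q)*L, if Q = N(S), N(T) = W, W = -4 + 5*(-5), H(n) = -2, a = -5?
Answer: -696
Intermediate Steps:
S = -1 (S = (-2/1)/2 = (-2*1)/2 = (1/2)*(-2) = -1)
W = -29 (W = -4 - 25 = -29)
N(T) = -29
Q = -29
(O(u(H(a)))*Q)*L = -1*(-29)*(-24) = 29*(-24) = -696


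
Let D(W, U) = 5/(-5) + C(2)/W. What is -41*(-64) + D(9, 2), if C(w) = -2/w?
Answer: 23606/9 ≈ 2622.9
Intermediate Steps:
D(W, U) = -1 - 1/W (D(W, U) = 5/(-5) + (-2/2)/W = 5*(-⅕) + (-2*½)/W = -1 - 1/W)
-41*(-64) + D(9, 2) = -41*(-64) + (-1 - 1*9)/9 = 2624 + (-1 - 9)/9 = 2624 + (⅑)*(-10) = 2624 - 10/9 = 23606/9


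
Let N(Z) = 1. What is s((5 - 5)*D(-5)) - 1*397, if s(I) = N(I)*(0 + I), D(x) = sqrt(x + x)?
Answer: -397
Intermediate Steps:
D(x) = sqrt(2)*sqrt(x) (D(x) = sqrt(2*x) = sqrt(2)*sqrt(x))
s(I) = I (s(I) = 1*(0 + I) = 1*I = I)
s((5 - 5)*D(-5)) - 1*397 = (5 - 5)*(sqrt(2)*sqrt(-5)) - 1*397 = 0*(sqrt(2)*(I*sqrt(5))) - 397 = 0*(I*sqrt(10)) - 397 = 0 - 397 = -397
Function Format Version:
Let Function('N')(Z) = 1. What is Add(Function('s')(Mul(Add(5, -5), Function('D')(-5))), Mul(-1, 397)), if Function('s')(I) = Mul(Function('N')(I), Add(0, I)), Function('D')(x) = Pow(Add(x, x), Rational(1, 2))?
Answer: -397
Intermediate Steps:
Function('D')(x) = Mul(Pow(2, Rational(1, 2)), Pow(x, Rational(1, 2))) (Function('D')(x) = Pow(Mul(2, x), Rational(1, 2)) = Mul(Pow(2, Rational(1, 2)), Pow(x, Rational(1, 2))))
Function('s')(I) = I (Function('s')(I) = Mul(1, Add(0, I)) = Mul(1, I) = I)
Add(Function('s')(Mul(Add(5, -5), Function('D')(-5))), Mul(-1, 397)) = Add(Mul(Add(5, -5), Mul(Pow(2, Rational(1, 2)), Pow(-5, Rational(1, 2)))), Mul(-1, 397)) = Add(Mul(0, Mul(Pow(2, Rational(1, 2)), Mul(I, Pow(5, Rational(1, 2))))), -397) = Add(Mul(0, Mul(I, Pow(10, Rational(1, 2)))), -397) = Add(0, -397) = -397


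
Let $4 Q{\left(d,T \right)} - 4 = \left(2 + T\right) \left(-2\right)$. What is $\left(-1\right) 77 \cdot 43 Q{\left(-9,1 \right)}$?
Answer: $\frac{3311}{2} \approx 1655.5$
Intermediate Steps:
$Q{\left(d,T \right)} = - \frac{T}{2}$ ($Q{\left(d,T \right)} = 1 + \frac{\left(2 + T\right) \left(-2\right)}{4} = 1 + \frac{-4 - 2 T}{4} = 1 - \left(1 + \frac{T}{2}\right) = - \frac{T}{2}$)
$\left(-1\right) 77 \cdot 43 Q{\left(-9,1 \right)} = \left(-1\right) 77 \cdot 43 \left(\left(- \frac{1}{2}\right) 1\right) = \left(-77\right) 43 \left(- \frac{1}{2}\right) = \left(-3311\right) \left(- \frac{1}{2}\right) = \frac{3311}{2}$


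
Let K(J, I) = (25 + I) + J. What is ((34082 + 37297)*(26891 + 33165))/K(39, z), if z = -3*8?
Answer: 535842153/5 ≈ 1.0717e+8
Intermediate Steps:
z = -24
K(J, I) = 25 + I + J
((34082 + 37297)*(26891 + 33165))/K(39, z) = ((34082 + 37297)*(26891 + 33165))/(25 - 24 + 39) = (71379*60056)/40 = 4286737224*(1/40) = 535842153/5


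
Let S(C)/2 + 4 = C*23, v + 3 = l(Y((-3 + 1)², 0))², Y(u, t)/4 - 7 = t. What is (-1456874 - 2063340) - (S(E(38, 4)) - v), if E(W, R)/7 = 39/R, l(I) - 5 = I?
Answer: -7044519/2 ≈ -3.5223e+6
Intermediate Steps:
Y(u, t) = 28 + 4*t
l(I) = 5 + I
E(W, R) = 273/R (E(W, R) = 7*(39/R) = 273/R)
v = 1086 (v = -3 + (5 + (28 + 4*0))² = -3 + (5 + (28 + 0))² = -3 + (5 + 28)² = -3 + 33² = -3 + 1089 = 1086)
S(C) = -8 + 46*C (S(C) = -8 + 2*(C*23) = -8 + 2*(23*C) = -8 + 46*C)
(-1456874 - 2063340) - (S(E(38, 4)) - v) = (-1456874 - 2063340) - ((-8 + 46*(273/4)) - 1*1086) = -3520214 - ((-8 + 46*(273*(¼))) - 1086) = -3520214 - ((-8 + 46*(273/4)) - 1086) = -3520214 - ((-8 + 6279/2) - 1086) = -3520214 - (6263/2 - 1086) = -3520214 - 1*4091/2 = -3520214 - 4091/2 = -7044519/2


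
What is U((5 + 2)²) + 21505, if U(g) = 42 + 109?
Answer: 21656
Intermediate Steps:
U(g) = 151
U((5 + 2)²) + 21505 = 151 + 21505 = 21656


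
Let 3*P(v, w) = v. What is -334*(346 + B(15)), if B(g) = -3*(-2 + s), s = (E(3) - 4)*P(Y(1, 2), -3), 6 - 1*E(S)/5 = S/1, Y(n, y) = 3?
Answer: -106546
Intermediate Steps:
P(v, w) = v/3
E(S) = 30 - 5*S (E(S) = 30 - 5*S/1 = 30 - 5*S)
s = 11 (s = ((30 - 5*3) - 4)*((⅓)*3) = ((30 - 15) - 4)*1 = (15 - 4)*1 = 11*1 = 11)
B(g) = -27 (B(g) = -3*(-2 + 11) = -3*9 = -27)
-334*(346 + B(15)) = -334*(346 - 27) = -334*319 = -106546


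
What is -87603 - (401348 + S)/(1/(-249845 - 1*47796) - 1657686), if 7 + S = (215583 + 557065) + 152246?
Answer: -43222515364529746/493395318727 ≈ -87602.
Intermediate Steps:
S = 924887 (S = -7 + ((215583 + 557065) + 152246) = -7 + (772648 + 152246) = -7 + 924894 = 924887)
-87603 - (401348 + S)/(1/(-249845 - 1*47796) - 1657686) = -87603 - (401348 + 924887)/(1/(-249845 - 1*47796) - 1657686) = -87603 - 1326235/(1/(-249845 - 47796) - 1657686) = -87603 - 1326235/(1/(-297641) - 1657686) = -87603 - 1326235/(-1/297641 - 1657686) = -87603 - 1326235/(-493395318727/297641) = -87603 - 1326235*(-297641)/493395318727 = -87603 - 1*(-394741911635/493395318727) = -87603 + 394741911635/493395318727 = -43222515364529746/493395318727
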